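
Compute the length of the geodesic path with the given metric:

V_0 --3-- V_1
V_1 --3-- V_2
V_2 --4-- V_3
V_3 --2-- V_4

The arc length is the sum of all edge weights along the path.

Arc length = 3 + 3 + 4 + 2 = 12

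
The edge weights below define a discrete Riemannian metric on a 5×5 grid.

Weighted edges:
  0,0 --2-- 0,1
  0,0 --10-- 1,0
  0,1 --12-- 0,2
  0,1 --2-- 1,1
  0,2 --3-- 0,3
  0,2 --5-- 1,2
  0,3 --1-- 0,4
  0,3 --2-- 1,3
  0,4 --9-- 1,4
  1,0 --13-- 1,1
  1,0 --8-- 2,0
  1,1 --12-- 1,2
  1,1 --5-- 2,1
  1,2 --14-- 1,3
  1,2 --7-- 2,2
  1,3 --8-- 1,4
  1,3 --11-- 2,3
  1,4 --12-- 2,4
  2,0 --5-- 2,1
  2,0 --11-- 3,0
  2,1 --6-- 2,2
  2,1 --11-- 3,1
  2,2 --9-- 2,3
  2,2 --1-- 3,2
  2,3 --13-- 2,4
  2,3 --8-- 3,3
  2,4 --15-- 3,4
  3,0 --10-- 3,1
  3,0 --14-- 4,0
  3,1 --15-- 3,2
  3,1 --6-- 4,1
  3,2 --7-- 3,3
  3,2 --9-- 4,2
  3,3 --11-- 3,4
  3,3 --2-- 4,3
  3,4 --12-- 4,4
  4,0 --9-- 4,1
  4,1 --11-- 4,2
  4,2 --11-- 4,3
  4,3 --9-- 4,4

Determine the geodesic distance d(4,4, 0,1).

Shortest path: 4,4 → 4,3 → 3,3 → 3,2 → 2,2 → 2,1 → 1,1 → 0,1, total weight = 32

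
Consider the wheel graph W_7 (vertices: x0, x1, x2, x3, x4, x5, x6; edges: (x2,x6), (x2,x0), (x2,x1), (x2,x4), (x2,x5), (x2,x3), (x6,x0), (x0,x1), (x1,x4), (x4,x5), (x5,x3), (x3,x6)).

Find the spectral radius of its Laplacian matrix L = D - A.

The wheel W_7 is the join K_1 ∨ C_6 (a hub joined to every vertex of a cycle of length 6). For a join G ∨ H (G on p vertices, H on q vertices) the Laplacian spectrum is 0, p+q, the eigenvalues of L(G) other than one 0 each shifted by +q, and the eigenvalues of L(H) other than one 0 each shifted by +p. With G = K_1 (p = 1, nothing left after dropping its 0) and H = C_6 (q = 6, eigenvalues 2 − 2cos(2πk/6), k = 0, …, 5; drop k = 0), the spectrum of W_7 is 0, 7, and 1 + (2 − 2cos(2πk/6)) = 3 − 2cos(2πk/6) for k = 1, …, 5:
k=1: 3 − 2cos(π/3) = 2.0; k=2: 3 − 2cos(2π/3) = 4.0; k=3: 3 − 2cos(π) = 5.0; k=4: 3 − 2cos(4π/3) = 4.0; k=5: 3 − 2cos(5π/3) = 2.0.
Laplacian eigenvalues: [0.0, 2.0, 2.0, 4.0, 4.0, 5.0, 7.0]. Largest eigenvalue (spectral radius) = 7.0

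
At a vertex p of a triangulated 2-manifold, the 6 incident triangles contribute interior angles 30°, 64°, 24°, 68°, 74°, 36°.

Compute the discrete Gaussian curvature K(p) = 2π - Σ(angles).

Sum of angles = 296°. K = 360° - 296° = 64° = 16π/45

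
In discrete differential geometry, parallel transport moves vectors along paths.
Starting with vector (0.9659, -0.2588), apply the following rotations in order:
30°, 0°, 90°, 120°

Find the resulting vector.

Total rotation: 30° + 0° + 90° + 120° = 240° ≡ -120° (mod 360°). Final vector: (-0.7071, -0.7071)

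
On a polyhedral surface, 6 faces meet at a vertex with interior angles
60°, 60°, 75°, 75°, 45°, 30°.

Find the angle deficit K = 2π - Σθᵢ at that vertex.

Sum of angles = 345°. K = 360° - 345° = 15°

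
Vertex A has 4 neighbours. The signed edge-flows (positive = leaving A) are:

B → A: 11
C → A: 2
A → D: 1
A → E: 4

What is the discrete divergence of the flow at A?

Divergence = sum of outgoing flows = (-11) + (-2) + 1 + 4 = -8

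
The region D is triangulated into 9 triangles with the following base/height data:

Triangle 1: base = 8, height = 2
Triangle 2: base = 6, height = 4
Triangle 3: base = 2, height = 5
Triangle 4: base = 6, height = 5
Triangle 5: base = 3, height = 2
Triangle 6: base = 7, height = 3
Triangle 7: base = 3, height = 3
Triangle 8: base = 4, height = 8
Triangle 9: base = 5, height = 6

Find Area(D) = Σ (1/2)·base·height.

(1/2)×8×2 + (1/2)×6×4 + (1/2)×2×5 + (1/2)×6×5 + (1/2)×3×2 + (1/2)×7×3 + (1/2)×3×3 + (1/2)×4×8 + (1/2)×5×6 = 89.0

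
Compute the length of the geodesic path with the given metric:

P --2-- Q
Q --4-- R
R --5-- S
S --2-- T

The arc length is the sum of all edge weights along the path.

Arc length = 2 + 4 + 5 + 2 = 13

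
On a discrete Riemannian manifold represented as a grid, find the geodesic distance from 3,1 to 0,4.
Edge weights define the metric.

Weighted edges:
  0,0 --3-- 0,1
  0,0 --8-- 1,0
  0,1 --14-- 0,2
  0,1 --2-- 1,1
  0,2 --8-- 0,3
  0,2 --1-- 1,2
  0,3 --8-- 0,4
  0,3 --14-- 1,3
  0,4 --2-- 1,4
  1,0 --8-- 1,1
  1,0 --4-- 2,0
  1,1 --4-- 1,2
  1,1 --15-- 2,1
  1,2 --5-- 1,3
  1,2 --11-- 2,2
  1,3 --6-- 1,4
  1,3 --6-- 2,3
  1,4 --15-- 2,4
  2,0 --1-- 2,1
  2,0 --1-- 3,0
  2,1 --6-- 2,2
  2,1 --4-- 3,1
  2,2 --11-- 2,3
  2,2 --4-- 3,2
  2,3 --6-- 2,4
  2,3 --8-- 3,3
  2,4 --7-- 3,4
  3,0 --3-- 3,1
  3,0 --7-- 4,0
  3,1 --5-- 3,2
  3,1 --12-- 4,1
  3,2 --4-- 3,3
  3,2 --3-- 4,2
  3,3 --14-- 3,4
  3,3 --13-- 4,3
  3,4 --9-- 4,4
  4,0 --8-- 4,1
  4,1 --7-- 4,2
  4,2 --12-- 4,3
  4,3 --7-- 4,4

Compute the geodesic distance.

Shortest path: 3,1 → 3,2 → 3,3 → 2,3 → 1,3 → 1,4 → 0,4, total weight = 31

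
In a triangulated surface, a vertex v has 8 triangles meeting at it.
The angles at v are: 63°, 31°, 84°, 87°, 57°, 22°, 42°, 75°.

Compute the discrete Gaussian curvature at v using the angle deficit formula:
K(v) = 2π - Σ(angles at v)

Sum of angles = 461°. K = 360° - 461° = -101° = -101π/180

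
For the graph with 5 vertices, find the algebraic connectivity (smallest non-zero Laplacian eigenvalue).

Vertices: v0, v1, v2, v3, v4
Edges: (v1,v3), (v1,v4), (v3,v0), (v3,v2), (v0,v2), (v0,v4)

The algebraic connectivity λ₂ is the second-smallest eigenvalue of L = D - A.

Degrees: deg(v0) = 3, deg(v1) = 2, deg(v2) = 2, deg(v3) = 3, deg(v4) = 2.
L = D − A with rows/columns ordered (v0, v1, v2, v3, v4):
  [ 3,  0, -1, -1, -1]
  [ 0,  2,  0, -1, -1]
  [-1,  0,  2, -1,  0]
  [-1, -1, -1,  3,  0]
  [-1, -1,  0,  0,  2]
Characteristic polynomial: det(λI − L) = λ(λ² − 5λ + 5)(λ² − 7λ + 11).
Roots: λ = 0; (λ² − 5λ + 5) = 0 ⇒ λ = (5 ± √5)/2 ≈ 1.382, 3.618; (λ² − 7λ + 11) = 0 ⇒ λ = (7 ± √5)/2 ≈ 2.382, 4.618.
(Check: the roots sum (with multiplicity) to 12, matching trace L = Σdeg = 2·6 = 12.)
Laplacian eigenvalues: [0.0, 1.382, 2.382, 3.618, 4.618]. Algebraic connectivity (smallest non-zero eigenvalue) = 1.382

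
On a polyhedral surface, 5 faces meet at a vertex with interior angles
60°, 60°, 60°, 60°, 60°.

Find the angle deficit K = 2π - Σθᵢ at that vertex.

Sum of angles = 300°. K = 360° - 300° = 60° = π/3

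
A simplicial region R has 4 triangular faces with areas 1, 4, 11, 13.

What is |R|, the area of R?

1 + 4 + 11 + 13 = 29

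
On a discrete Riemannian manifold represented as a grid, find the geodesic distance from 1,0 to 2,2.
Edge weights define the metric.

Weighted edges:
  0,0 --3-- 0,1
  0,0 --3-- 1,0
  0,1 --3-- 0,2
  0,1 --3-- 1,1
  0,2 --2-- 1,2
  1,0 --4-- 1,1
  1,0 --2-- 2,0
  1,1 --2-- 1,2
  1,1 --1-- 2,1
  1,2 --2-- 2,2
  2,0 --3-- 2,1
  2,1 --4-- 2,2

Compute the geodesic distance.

Shortest path: 1,0 → 1,1 → 1,2 → 2,2, total weight = 8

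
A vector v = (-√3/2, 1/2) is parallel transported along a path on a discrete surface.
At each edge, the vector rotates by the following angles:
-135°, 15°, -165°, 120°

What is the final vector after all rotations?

Total rotation: (-135°) + 15° + (-165°) + 120° = -165°. Final vector: (0.9659, -0.2588)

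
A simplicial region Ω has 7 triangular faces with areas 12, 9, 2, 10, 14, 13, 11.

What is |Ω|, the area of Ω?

12 + 9 + 2 + 10 + 14 + 13 + 11 = 71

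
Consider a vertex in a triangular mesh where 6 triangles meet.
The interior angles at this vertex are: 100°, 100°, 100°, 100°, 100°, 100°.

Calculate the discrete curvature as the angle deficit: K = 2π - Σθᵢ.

Sum of angles = 600°. K = 360° - 600° = -240°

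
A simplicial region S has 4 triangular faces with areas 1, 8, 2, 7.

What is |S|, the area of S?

1 + 8 + 2 + 7 = 18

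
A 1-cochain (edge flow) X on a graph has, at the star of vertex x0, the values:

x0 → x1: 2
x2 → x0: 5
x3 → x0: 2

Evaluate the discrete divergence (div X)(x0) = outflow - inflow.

Divergence = sum of outgoing flows = 2 + (-5) + (-2) = -5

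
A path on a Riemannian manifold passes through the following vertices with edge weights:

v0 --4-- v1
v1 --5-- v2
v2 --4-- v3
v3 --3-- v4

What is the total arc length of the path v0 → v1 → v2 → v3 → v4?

Arc length = 4 + 5 + 4 + 3 = 16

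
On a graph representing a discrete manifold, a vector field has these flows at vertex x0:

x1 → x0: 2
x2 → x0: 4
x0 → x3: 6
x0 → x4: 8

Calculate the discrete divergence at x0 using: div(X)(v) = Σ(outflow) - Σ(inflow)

Divergence = sum of outgoing flows = (-2) + (-4) + 6 + 8 = 8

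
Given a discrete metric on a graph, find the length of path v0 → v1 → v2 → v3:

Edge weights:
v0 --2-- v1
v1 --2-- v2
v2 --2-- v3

Arc length = 2 + 2 + 2 = 6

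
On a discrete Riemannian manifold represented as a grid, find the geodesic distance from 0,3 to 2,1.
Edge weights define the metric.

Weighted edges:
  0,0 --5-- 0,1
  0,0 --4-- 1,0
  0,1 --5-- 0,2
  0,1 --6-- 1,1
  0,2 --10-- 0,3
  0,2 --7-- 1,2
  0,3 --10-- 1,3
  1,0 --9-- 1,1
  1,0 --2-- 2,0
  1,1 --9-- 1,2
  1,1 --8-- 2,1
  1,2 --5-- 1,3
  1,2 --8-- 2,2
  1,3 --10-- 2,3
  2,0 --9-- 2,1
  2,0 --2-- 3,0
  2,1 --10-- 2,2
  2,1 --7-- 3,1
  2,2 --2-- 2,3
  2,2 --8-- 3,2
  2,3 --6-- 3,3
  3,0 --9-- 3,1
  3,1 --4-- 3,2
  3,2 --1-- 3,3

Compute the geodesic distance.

Shortest path: 0,3 → 0,2 → 0,1 → 1,1 → 2,1, total weight = 29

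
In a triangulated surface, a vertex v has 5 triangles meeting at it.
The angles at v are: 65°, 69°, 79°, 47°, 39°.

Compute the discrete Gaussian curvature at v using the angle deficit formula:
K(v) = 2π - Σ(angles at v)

Sum of angles = 299°. K = 360° - 299° = 61° = 61π/180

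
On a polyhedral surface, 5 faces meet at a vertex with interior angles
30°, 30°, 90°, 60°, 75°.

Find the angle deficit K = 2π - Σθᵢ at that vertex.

Sum of angles = 285°. K = 360° - 285° = 75°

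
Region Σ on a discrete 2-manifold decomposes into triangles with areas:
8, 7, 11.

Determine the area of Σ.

8 + 7 + 11 = 26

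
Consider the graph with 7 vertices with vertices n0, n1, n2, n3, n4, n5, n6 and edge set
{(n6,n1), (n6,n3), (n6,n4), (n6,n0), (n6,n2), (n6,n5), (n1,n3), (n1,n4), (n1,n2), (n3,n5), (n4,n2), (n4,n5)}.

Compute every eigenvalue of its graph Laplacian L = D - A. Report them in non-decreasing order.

Degrees: deg(n0) = 1, deg(n1) = 4, deg(n2) = 3, deg(n3) = 3, deg(n4) = 4, deg(n5) = 3, deg(n6) = 6.
L = D − A with rows/columns ordered (n0, n1, n2, n3, n4, n5, n6):
  [ 1,  0,  0,  0,  0,  0, -1]
  [ 0,  4, -1, -1, -1,  0, -1]
  [ 0, -1,  3,  0, -1,  0, -1]
  [ 0, -1,  0,  3,  0, -1, -1]
  [ 0, -1, -1,  0,  4, -1, -1]
  [ 0,  0,  0, -1, -1,  3, -1]
  [-1, -1, -1, -1, -1, -1,  6]
Characteristic polynomial: det(λI − L) = λ(λ − 1)(λ² − 7λ + 11)(λ² − 9λ + 19)(λ − 7).
Roots: λ = 0; (λ − 1) = 0 ⇒ λ = 1; (λ² − 7λ + 11) = 0 ⇒ λ = (7 ± √5)/2 ≈ 2.382, 4.618; (λ² − 9λ + 19) = 0 ⇒ λ = (9 ± √5)/2 ≈ 3.382, 5.618; (λ − 7) = 0 ⇒ λ = 7.
(Check: the roots sum (with multiplicity) to 24, matching trace L = Σdeg = 2·12 = 24.)
Laplacian eigenvalues (increasing order): [0.0, 1.0, 2.382, 3.382, 4.618, 5.618, 7.0]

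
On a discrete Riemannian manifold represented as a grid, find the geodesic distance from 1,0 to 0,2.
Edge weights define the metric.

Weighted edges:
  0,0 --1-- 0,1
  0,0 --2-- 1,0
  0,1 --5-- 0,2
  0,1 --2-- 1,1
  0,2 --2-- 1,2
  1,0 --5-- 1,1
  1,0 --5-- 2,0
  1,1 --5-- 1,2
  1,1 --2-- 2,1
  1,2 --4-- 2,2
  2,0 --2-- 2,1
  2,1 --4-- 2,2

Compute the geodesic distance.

Shortest path: 1,0 → 0,0 → 0,1 → 0,2, total weight = 8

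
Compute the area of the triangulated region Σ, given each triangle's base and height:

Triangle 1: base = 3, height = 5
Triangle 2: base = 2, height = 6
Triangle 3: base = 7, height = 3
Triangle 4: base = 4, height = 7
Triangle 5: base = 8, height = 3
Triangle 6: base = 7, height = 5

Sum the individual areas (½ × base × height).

(1/2)×3×5 + (1/2)×2×6 + (1/2)×7×3 + (1/2)×4×7 + (1/2)×8×3 + (1/2)×7×5 = 67.5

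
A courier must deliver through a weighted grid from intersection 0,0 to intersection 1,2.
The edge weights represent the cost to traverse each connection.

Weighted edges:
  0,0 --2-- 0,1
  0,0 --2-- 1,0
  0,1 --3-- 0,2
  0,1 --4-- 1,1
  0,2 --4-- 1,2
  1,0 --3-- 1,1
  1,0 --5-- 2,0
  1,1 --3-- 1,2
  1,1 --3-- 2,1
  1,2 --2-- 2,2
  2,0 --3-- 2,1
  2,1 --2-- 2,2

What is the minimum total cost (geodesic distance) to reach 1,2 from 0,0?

Shortest path: 0,0 → 1,0 → 1,1 → 1,2, total weight = 8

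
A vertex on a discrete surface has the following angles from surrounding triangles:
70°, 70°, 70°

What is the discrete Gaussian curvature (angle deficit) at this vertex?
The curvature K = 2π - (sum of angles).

Sum of angles = 210°. K = 360° - 210° = 150° = 5π/6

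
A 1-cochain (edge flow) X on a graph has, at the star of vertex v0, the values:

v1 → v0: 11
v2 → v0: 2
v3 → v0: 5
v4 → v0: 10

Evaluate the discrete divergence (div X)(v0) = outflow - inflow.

Divergence = sum of outgoing flows = (-11) + (-2) + (-5) + (-10) = -28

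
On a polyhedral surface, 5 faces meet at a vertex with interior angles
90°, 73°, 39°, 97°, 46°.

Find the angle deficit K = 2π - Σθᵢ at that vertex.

Sum of angles = 345°. K = 360° - 345° = 15° = π/12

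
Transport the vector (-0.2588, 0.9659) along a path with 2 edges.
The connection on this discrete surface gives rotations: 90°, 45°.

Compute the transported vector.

Total rotation: 90° + 45° = 135°. Final vector: (-0.5000, -0.8660)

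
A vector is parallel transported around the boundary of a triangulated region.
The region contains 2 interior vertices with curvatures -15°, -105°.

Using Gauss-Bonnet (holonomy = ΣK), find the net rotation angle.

Holonomy = total enclosed curvature = (-15°) + (-105°) = -120°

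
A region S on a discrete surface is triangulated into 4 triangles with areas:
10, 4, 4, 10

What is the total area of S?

10 + 4 + 4 + 10 = 28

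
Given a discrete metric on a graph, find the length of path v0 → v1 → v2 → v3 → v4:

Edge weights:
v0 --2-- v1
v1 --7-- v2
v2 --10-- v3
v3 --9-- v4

Arc length = 2 + 7 + 10 + 9 = 28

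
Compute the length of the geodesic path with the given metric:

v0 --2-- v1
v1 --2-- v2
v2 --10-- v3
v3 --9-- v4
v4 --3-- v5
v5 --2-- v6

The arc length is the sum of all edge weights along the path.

Arc length = 2 + 2 + 10 + 9 + 3 + 2 = 28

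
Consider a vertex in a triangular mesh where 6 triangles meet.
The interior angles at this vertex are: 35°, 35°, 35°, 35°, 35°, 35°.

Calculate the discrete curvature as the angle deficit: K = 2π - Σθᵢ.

Sum of angles = 210°. K = 360° - 210° = 150° = 5π/6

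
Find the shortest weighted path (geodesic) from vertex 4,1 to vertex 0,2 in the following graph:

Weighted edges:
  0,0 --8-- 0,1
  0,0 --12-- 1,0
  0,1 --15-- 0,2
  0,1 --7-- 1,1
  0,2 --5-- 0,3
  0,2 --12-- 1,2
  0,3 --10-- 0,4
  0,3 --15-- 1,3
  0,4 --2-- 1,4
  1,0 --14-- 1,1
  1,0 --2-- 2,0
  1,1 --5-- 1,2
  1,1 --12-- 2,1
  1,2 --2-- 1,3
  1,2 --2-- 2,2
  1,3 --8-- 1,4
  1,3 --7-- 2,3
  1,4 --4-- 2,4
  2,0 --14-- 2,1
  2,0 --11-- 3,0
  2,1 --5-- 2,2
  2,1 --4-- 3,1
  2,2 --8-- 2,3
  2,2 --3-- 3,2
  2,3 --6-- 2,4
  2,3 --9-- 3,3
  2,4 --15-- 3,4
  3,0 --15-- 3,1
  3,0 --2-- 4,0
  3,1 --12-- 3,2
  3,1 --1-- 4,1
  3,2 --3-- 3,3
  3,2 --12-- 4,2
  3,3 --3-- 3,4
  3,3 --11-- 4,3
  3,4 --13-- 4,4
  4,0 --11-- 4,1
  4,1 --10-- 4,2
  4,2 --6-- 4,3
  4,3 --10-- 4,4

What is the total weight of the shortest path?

Shortest path: 4,1 → 3,1 → 2,1 → 2,2 → 1,2 → 0,2, total weight = 24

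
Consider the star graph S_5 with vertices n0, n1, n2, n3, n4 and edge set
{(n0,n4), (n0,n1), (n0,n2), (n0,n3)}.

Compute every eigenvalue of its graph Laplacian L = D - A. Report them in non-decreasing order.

The star S_5 is the complete bipartite graph K_{1,4} (one hub of degree 4, 4 leaves of degree 1). The Laplacian spectrum of K_{p,q} is 0, p (multiplicity q−1), q (multiplicity p−1), p+q. With p = 1, q = 4: 0 once, 1 with multiplicity 3, and 5 once. (Check: trace L = sum of degrees = 8 = 3·1 + 5.)
Laplacian eigenvalues (increasing order): [0.0, 1.0, 1.0, 1.0, 5.0]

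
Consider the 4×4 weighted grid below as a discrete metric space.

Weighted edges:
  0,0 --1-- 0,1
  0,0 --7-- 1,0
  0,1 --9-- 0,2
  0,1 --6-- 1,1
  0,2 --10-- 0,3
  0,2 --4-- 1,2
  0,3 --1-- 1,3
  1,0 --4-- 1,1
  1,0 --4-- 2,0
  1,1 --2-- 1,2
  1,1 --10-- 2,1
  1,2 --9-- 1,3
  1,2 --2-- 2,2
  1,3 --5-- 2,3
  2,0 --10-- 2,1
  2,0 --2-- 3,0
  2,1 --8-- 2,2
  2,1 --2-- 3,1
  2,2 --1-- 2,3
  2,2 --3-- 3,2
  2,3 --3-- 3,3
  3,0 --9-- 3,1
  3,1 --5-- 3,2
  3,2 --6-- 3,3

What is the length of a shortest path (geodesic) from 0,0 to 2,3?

Shortest path: 0,0 → 0,1 → 1,1 → 1,2 → 2,2 → 2,3, total weight = 12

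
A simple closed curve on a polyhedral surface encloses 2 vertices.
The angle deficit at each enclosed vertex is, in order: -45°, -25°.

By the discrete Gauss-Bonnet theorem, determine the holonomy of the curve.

Holonomy = total enclosed curvature = (-45°) + (-25°) = -70°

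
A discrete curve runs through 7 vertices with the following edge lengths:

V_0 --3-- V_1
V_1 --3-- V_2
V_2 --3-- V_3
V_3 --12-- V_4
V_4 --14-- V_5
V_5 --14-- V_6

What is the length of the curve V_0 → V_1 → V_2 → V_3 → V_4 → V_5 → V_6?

Arc length = 3 + 3 + 3 + 12 + 14 + 14 = 49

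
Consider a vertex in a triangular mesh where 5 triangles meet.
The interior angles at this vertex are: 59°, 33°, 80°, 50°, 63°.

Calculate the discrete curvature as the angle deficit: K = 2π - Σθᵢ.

Sum of angles = 285°. K = 360° - 285° = 75° = 5π/12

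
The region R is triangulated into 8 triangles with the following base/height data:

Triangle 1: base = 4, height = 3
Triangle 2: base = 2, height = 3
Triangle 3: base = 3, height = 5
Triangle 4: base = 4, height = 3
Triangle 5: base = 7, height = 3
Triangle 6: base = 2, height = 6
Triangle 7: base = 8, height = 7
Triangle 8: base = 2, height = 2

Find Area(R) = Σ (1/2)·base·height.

(1/2)×4×3 + (1/2)×2×3 + (1/2)×3×5 + (1/2)×4×3 + (1/2)×7×3 + (1/2)×2×6 + (1/2)×8×7 + (1/2)×2×2 = 69.0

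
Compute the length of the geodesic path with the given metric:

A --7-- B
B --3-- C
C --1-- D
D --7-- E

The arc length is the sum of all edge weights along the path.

Arc length = 7 + 3 + 1 + 7 = 18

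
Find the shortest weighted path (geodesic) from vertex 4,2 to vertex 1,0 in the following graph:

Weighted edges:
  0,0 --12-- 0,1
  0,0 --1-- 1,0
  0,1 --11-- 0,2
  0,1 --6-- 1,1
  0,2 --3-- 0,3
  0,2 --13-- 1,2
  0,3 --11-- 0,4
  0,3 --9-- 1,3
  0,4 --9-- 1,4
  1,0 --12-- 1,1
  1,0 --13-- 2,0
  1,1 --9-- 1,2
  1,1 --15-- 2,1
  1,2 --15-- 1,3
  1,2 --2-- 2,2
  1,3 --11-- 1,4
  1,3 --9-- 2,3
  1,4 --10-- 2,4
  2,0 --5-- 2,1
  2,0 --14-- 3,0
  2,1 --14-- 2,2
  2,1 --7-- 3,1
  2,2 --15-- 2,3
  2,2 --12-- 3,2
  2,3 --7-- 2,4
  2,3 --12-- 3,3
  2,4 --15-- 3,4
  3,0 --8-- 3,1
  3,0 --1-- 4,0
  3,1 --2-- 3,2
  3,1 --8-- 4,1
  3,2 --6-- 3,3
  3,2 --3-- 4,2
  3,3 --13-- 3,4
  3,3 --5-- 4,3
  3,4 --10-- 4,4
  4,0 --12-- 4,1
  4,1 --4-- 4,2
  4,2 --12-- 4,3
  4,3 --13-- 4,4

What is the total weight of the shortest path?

Shortest path: 4,2 → 3,2 → 3,1 → 2,1 → 2,0 → 1,0, total weight = 30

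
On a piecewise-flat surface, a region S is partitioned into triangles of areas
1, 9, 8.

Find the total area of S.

1 + 9 + 8 = 18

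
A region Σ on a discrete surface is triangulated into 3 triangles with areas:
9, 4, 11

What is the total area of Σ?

9 + 4 + 11 = 24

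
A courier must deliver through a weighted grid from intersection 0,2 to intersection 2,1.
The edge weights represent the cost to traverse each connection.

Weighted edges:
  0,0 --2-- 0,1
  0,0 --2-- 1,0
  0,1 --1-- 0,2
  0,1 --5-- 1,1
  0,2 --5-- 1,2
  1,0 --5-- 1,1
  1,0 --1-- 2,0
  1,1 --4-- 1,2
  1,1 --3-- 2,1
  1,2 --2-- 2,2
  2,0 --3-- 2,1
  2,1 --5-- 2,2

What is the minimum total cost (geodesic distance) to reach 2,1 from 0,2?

Shortest path: 0,2 → 0,1 → 1,1 → 2,1, total weight = 9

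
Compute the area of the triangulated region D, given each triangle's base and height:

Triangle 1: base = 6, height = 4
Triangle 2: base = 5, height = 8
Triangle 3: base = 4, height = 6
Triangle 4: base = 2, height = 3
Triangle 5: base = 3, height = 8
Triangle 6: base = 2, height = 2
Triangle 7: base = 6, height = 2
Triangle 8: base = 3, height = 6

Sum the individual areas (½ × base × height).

(1/2)×6×4 + (1/2)×5×8 + (1/2)×4×6 + (1/2)×2×3 + (1/2)×3×8 + (1/2)×2×2 + (1/2)×6×2 + (1/2)×3×6 = 76.0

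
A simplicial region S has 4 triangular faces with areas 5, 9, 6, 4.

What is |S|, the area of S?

5 + 9 + 6 + 4 = 24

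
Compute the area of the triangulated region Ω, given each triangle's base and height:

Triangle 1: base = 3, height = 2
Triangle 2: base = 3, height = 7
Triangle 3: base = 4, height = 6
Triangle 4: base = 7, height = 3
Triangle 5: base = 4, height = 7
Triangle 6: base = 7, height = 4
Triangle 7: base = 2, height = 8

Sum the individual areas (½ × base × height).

(1/2)×3×2 + (1/2)×3×7 + (1/2)×4×6 + (1/2)×7×3 + (1/2)×4×7 + (1/2)×7×4 + (1/2)×2×8 = 72.0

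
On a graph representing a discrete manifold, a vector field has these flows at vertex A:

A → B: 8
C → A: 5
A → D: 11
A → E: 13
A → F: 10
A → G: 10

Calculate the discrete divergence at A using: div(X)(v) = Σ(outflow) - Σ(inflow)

Divergence = sum of outgoing flows = 8 + (-5) + 11 + 13 + 10 + 10 = 47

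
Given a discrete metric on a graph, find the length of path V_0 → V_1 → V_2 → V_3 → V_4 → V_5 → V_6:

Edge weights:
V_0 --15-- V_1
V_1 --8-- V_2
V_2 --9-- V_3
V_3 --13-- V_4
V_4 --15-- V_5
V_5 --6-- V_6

Arc length = 15 + 8 + 9 + 13 + 15 + 6 = 66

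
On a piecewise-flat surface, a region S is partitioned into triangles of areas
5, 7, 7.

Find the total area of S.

5 + 7 + 7 = 19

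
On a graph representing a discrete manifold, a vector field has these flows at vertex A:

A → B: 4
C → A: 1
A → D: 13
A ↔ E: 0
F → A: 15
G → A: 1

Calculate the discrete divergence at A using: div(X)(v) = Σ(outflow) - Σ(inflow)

Divergence = sum of outgoing flows = 4 + (-1) + 13 + 0 + (-15) + (-1) = 0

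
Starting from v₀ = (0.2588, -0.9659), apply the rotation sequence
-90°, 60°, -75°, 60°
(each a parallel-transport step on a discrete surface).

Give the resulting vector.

Total rotation: (-90°) + 60° + (-75°) + 60° = -45°. Final vector: (-0.5000, -0.8660)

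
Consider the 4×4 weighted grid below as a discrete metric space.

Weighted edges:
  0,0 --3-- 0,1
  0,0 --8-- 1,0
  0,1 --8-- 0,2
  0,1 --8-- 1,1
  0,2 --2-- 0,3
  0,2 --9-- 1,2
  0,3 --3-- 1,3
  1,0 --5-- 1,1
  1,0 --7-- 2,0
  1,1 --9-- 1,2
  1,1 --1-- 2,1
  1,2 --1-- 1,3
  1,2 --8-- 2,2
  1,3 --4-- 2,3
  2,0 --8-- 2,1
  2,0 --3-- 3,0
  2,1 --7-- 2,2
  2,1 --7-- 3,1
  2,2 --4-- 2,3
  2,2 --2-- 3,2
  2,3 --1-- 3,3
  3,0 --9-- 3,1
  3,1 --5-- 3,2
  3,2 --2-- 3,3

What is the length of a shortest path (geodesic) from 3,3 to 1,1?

Shortest path: 3,3 → 3,2 → 2,2 → 2,1 → 1,1, total weight = 12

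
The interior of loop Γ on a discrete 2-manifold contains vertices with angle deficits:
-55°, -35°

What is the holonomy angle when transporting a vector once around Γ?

Holonomy = total enclosed curvature = (-55°) + (-35°) = -90°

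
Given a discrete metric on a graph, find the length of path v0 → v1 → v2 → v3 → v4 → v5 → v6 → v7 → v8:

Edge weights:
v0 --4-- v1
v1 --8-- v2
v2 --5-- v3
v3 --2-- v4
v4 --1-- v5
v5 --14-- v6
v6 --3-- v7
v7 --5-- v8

Arc length = 4 + 8 + 5 + 2 + 1 + 14 + 3 + 5 = 42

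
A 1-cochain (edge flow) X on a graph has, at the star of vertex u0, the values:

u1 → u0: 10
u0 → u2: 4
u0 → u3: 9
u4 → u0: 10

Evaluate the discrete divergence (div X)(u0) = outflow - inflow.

Divergence = sum of outgoing flows = (-10) + 4 + 9 + (-10) = -7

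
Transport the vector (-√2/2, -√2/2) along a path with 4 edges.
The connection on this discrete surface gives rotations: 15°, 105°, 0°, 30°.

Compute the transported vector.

Total rotation: 15° + 105° + 0° + 30° = 150°. Final vector: (0.9659, 0.2588)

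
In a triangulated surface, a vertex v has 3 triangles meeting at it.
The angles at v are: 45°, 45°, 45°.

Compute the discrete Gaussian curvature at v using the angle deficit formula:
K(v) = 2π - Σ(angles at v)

Sum of angles = 135°. K = 360° - 135° = 225° = 5π/4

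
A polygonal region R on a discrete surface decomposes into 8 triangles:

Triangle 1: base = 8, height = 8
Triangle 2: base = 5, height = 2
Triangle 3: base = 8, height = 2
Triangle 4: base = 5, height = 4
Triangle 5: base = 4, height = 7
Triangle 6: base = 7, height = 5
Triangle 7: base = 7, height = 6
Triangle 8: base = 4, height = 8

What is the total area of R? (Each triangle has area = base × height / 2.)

(1/2)×8×8 + (1/2)×5×2 + (1/2)×8×2 + (1/2)×5×4 + (1/2)×4×7 + (1/2)×7×5 + (1/2)×7×6 + (1/2)×4×8 = 123.5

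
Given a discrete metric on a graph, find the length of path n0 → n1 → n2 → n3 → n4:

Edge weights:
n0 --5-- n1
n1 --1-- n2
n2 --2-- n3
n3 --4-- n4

Arc length = 5 + 1 + 2 + 4 = 12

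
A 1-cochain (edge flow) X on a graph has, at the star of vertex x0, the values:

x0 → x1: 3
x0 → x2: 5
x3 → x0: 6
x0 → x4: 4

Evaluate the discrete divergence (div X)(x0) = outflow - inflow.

Divergence = sum of outgoing flows = 3 + 5 + (-6) + 4 = 6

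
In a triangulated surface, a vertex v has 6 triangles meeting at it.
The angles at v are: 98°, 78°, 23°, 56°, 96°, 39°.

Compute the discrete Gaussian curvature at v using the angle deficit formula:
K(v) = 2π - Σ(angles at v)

Sum of angles = 390°. K = 360° - 390° = -30° = -π/6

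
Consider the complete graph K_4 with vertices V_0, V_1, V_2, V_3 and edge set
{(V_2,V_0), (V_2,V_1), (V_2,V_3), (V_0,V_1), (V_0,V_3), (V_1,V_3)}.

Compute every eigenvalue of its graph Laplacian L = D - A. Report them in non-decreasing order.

For the complete graph K_n, L = nI − J (J = all-ones matrix). J has eigenvalues n (once, eigenvector 𝟙) and 0 (multiplicity n−1), so L has eigenvalues 0 (once) and n (multiplicity n−1). Here n = 4: eigenvalue 0 once and 4 with multiplicity 3.
Laplacian eigenvalues (increasing order): [0.0, 4.0, 4.0, 4.0]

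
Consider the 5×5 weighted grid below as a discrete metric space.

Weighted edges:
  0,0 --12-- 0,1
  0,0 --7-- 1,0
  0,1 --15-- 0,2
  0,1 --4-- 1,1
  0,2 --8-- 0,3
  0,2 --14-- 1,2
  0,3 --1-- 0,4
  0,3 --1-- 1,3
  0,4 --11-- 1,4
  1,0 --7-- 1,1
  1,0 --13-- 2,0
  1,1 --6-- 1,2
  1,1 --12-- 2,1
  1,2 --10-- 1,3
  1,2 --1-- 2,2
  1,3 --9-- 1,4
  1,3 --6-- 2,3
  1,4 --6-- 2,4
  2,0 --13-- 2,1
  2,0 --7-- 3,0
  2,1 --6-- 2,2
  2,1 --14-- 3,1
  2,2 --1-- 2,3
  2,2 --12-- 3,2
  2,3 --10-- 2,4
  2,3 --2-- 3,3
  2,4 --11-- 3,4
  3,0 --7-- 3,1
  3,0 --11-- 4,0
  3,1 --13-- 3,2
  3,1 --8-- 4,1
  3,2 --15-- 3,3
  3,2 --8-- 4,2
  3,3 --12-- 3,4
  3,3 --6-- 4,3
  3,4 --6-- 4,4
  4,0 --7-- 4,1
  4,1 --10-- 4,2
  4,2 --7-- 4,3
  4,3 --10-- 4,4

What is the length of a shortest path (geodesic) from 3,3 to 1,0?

Shortest path: 3,3 → 2,3 → 2,2 → 1,2 → 1,1 → 1,0, total weight = 17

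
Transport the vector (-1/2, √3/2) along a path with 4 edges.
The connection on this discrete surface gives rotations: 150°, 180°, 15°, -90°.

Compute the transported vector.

Total rotation: 150° + 180° + 15° + (-90°) = 255° ≡ -105° (mod 360°). Final vector: (0.9659, 0.2588)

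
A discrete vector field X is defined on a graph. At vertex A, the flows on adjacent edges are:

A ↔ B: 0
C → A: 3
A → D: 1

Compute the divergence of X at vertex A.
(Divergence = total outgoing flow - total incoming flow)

Divergence = sum of outgoing flows = 0 + (-3) + 1 = -2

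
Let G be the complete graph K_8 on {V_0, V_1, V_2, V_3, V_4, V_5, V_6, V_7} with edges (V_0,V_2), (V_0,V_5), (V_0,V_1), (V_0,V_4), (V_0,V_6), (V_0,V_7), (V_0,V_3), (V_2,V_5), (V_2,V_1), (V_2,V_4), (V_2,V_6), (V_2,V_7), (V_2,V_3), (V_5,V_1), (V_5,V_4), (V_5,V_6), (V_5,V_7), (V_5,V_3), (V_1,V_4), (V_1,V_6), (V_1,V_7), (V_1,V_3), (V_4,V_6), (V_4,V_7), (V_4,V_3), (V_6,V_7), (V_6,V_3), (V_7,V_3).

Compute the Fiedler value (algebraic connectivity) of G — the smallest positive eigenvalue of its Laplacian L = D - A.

For the complete graph K_n, L = nI − J (J = all-ones matrix). J has eigenvalues n (once, eigenvector 𝟙) and 0 (multiplicity n−1), so L has eigenvalues 0 (once) and n (multiplicity n−1). Here n = 8: eigenvalue 0 once and 8 with multiplicity 7.
Laplacian eigenvalues: [0.0, 8.0, 8.0, 8.0, 8.0, 8.0, 8.0, 8.0]. Algebraic connectivity (smallest non-zero eigenvalue) = 8.0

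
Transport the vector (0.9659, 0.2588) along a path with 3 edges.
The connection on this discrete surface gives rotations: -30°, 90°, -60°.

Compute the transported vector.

Total rotation: (-30°) + 90° + (-60°) = 0°. Final vector: (0.9659, 0.2588)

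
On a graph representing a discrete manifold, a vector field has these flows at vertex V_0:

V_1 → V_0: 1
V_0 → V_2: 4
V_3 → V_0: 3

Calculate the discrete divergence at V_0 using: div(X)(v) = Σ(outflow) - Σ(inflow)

Divergence = sum of outgoing flows = (-1) + 4 + (-3) = 0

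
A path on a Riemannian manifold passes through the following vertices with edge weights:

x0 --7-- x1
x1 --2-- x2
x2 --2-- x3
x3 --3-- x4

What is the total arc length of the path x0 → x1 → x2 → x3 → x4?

Arc length = 7 + 2 + 2 + 3 = 14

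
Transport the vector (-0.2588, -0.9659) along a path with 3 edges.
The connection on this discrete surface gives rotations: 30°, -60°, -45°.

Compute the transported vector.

Total rotation: 30° + (-60°) + (-45°) = -75°. Final vector: (-1, 0)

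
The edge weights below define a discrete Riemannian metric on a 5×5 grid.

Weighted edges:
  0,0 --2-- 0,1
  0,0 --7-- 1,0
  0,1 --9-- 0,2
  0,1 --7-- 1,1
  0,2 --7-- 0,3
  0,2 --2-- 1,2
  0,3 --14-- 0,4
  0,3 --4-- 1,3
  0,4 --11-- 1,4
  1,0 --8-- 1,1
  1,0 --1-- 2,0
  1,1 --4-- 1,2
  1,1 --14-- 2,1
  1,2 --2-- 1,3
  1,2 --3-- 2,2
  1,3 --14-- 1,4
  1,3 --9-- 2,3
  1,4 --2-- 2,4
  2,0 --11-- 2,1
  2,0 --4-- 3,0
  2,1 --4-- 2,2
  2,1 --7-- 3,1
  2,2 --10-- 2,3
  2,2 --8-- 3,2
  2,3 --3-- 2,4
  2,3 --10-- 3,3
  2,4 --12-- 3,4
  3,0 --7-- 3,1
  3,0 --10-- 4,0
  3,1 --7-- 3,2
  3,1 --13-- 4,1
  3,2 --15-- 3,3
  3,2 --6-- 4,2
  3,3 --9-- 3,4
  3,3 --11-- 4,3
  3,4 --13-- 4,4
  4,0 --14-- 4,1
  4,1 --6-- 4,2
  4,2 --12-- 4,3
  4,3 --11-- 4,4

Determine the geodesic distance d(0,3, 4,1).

Shortest path: 0,3 → 1,3 → 1,2 → 2,2 → 3,2 → 4,2 → 4,1, total weight = 29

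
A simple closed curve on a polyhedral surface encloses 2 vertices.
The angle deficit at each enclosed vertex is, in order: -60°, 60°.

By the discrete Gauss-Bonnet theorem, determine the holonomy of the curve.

Holonomy = total enclosed curvature = (-60°) + 60° = 0°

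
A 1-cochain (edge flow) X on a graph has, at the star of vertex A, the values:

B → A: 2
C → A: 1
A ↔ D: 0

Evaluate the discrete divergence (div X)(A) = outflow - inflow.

Divergence = sum of outgoing flows = (-2) + (-1) + 0 = -3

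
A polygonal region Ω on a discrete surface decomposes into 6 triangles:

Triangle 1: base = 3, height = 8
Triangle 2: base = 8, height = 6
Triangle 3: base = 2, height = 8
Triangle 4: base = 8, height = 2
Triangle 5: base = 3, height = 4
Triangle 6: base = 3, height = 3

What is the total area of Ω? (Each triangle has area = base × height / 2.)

(1/2)×3×8 + (1/2)×8×6 + (1/2)×2×8 + (1/2)×8×2 + (1/2)×3×4 + (1/2)×3×3 = 62.5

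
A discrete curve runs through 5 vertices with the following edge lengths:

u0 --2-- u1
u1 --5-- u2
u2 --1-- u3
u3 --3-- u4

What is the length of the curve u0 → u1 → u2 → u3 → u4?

Arc length = 2 + 5 + 1 + 3 = 11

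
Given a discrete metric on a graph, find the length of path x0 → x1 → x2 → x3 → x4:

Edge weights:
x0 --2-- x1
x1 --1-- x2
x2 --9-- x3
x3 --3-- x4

Arc length = 2 + 1 + 9 + 3 = 15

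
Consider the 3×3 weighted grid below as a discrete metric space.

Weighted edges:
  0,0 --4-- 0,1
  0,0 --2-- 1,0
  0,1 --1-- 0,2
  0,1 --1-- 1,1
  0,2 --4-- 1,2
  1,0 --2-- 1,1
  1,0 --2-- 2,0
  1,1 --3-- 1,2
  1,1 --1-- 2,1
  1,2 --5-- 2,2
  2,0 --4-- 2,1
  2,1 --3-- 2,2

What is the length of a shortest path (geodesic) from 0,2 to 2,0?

Shortest path: 0,2 → 0,1 → 1,1 → 1,0 → 2,0, total weight = 6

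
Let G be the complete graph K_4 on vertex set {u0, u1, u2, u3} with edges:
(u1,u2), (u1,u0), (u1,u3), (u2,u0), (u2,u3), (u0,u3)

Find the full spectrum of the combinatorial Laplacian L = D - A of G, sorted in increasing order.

For the complete graph K_n, L = nI − J (J = all-ones matrix). J has eigenvalues n (once, eigenvector 𝟙) and 0 (multiplicity n−1), so L has eigenvalues 0 (once) and n (multiplicity n−1). Here n = 4: eigenvalue 0 once and 4 with multiplicity 3.
Laplacian eigenvalues (increasing order): [0.0, 4.0, 4.0, 4.0]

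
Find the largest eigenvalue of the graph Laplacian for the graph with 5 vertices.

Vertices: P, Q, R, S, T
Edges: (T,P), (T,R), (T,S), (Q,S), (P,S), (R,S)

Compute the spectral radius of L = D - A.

Degrees: deg(P) = 2, deg(Q) = 1, deg(R) = 2, deg(S) = 4, deg(T) = 3.
L = D − A with rows/columns ordered (P, Q, R, S, T):
  [ 2,  0,  0, -1, -1]
  [ 0,  1,  0, -1,  0]
  [ 0,  0,  2, -1, -1]
  [-1, -1, -1,  4, -1]
  [-1,  0, -1, -1,  3]
Characteristic polynomial: det(λI − L) = λ(λ − 1)(λ − 2)(λ − 4)(λ − 5).
Roots: λ = 0; (λ − 1) = 0 ⇒ λ = 1; (λ − 2) = 0 ⇒ λ = 2; (λ − 4) = 0 ⇒ λ = 4; (λ − 5) = 0 ⇒ λ = 5.
(Check: the roots sum (with multiplicity) to 12, matching trace L = Σdeg = 2·6 = 12.)
Laplacian eigenvalues: [0.0, 1.0, 2.0, 4.0, 5.0]. Largest eigenvalue (spectral radius) = 5.0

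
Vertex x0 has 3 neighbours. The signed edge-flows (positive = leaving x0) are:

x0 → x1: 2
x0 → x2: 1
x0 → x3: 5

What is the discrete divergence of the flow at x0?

Divergence = sum of outgoing flows = 2 + 1 + 5 = 8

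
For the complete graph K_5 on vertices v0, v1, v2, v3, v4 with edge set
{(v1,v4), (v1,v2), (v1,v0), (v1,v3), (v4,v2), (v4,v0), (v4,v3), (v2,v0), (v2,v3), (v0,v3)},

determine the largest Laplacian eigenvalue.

For the complete graph K_n, L = nI − J (J = all-ones matrix). J has eigenvalues n (once, eigenvector 𝟙) and 0 (multiplicity n−1), so L has eigenvalues 0 (once) and n (multiplicity n−1). Here n = 5: eigenvalue 0 once and 5 with multiplicity 4.
Laplacian eigenvalues: [0.0, 5.0, 5.0, 5.0, 5.0]. Largest eigenvalue (spectral radius) = 5.0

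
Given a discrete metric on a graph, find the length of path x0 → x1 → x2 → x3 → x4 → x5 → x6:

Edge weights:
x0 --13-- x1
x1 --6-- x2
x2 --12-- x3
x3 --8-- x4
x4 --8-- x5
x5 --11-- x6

Arc length = 13 + 6 + 12 + 8 + 8 + 11 = 58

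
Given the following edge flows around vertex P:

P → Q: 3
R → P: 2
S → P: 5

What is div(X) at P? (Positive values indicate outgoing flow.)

Divergence = sum of outgoing flows = 3 + (-2) + (-5) = -4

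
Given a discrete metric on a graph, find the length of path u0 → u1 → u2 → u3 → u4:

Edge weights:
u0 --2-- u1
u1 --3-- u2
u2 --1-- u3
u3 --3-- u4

Arc length = 2 + 3 + 1 + 3 = 9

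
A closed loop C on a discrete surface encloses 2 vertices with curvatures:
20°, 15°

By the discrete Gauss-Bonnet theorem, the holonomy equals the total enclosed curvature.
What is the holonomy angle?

Holonomy = total enclosed curvature = 20° + 15° = 35°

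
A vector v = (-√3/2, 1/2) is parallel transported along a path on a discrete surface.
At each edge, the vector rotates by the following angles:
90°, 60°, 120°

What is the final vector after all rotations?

Total rotation: 90° + 60° + 120° = 270° ≡ -90° (mod 360°). Final vector: (0.5000, 0.8660)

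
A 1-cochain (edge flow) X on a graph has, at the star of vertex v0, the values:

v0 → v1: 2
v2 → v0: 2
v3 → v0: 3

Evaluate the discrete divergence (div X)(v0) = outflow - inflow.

Divergence = sum of outgoing flows = 2 + (-2) + (-3) = -3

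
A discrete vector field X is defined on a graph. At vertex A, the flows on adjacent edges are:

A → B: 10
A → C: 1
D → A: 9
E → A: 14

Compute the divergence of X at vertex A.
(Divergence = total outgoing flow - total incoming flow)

Divergence = sum of outgoing flows = 10 + 1 + (-9) + (-14) = -12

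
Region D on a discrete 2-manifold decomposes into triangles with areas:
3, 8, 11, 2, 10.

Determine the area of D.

3 + 8 + 11 + 2 + 10 = 34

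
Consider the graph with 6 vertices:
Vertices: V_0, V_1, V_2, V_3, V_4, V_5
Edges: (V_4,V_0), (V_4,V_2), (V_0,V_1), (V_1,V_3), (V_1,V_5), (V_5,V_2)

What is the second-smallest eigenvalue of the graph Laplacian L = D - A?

Degrees: deg(V_0) = 2, deg(V_1) = 3, deg(V_2) = 2, deg(V_3) = 1, deg(V_4) = 2, deg(V_5) = 2.
L = D − A with rows/columns ordered (V_0, V_1, V_2, V_3, V_4, V_5):
  [ 2, -1,  0,  0, -1,  0]
  [-1,  3,  0, -1,  0, -1]
  [ 0,  0,  2,  0, -1, -1]
  [ 0, -1,  0,  1,  0,  0]
  [-1,  0, -1,  0,  2,  0]
  [ 0, -1, -1,  0,  0,  2]
Characteristic polynomial: det(λI − L) = λ(λ² − 5λ + 3)(λ² − 5λ + 5)(λ − 2).
Roots: λ = 0; (λ² − 5λ + 3) = 0 ⇒ λ = (5 ± √13)/2 ≈ 0.6972, 4.3028; (λ² − 5λ + 5) = 0 ⇒ λ = (5 ± √5)/2 ≈ 1.382, 3.618; (λ − 2) = 0 ⇒ λ = 2.
(Check: the roots sum (with multiplicity) to 12, matching trace L = Σdeg = 2·6 = 12.)
Laplacian eigenvalues: [0.0, 0.6972, 1.382, 2.0, 3.618, 4.3028]. Algebraic connectivity (smallest non-zero eigenvalue) = 0.6972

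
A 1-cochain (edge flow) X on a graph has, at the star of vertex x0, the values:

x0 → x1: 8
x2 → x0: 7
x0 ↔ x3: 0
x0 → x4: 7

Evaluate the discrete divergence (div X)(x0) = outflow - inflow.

Divergence = sum of outgoing flows = 8 + (-7) + 0 + 7 = 8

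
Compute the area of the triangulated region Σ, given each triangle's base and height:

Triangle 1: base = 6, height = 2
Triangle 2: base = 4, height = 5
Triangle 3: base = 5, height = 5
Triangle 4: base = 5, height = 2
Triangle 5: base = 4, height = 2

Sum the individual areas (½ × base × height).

(1/2)×6×2 + (1/2)×4×5 + (1/2)×5×5 + (1/2)×5×2 + (1/2)×4×2 = 37.5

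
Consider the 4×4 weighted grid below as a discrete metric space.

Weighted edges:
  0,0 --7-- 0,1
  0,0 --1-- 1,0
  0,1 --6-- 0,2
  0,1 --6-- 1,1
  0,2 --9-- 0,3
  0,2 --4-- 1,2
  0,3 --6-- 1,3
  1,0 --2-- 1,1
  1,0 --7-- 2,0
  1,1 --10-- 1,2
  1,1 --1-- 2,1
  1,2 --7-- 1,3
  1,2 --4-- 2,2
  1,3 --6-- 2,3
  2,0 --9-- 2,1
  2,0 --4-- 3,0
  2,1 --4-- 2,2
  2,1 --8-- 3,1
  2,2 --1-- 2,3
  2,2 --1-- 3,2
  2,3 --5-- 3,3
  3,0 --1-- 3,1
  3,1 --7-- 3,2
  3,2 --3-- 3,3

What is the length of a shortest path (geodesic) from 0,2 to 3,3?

Shortest path: 0,2 → 1,2 → 2,2 → 3,2 → 3,3, total weight = 12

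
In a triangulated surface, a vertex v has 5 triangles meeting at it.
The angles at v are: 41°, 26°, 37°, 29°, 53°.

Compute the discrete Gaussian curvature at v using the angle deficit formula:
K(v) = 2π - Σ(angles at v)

Sum of angles = 186°. K = 360° - 186° = 174° = 29π/30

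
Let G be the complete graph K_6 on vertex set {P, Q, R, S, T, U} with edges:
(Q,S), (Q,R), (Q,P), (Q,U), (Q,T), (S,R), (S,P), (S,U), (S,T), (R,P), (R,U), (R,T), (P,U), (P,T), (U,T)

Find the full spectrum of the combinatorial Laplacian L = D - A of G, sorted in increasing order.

For the complete graph K_n, L = nI − J (J = all-ones matrix). J has eigenvalues n (once, eigenvector 𝟙) and 0 (multiplicity n−1), so L has eigenvalues 0 (once) and n (multiplicity n−1). Here n = 6: eigenvalue 0 once and 6 with multiplicity 5.
Laplacian eigenvalues (increasing order): [0.0, 6.0, 6.0, 6.0, 6.0, 6.0]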